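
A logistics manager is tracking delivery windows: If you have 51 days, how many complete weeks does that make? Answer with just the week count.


Total days: 51
Days per week: 7
Division: 51 / 7 = 7 remainder 2
Complete weeks: 7
Remaining days: 2

7


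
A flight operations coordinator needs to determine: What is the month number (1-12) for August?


Calendar month order:
7. July
8. August <--
9. September
August is month number 8

8


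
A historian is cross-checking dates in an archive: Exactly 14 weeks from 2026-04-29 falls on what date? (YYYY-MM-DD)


Start: 2026-04-29
Weeks to add: 14
Convert to days: 14 x 7 = 98 days
Add 98 days to 2026-04-29
Result: 2026-08-05

2026-08-05


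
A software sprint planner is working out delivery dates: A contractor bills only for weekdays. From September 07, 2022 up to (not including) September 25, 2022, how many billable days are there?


Start: 2022-09-07 (Wednesday)
End (exclusive): 2022-09-25 (Sunday)
Total calendar days: 18
Full weeks: 18 // 7 = 2 -> 10 weekdays
Remaining 4 days starting on Wednesday:
  Wed(w), Thu(w), Fri(w), Sat(-) -> 3 weekdays
Total business days: 10 + 3 = 13

13


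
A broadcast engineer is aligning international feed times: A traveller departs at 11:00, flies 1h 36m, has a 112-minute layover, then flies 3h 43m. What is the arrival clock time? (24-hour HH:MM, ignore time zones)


Depart: 11:00
Leg 1: +96 min -> 12:36
Layover: +112 min -> 14:28
Leg 2: +223 min -> 18:11
Total travel: 431 minutes = 7h 11m
Arrival: 18:11

18:11


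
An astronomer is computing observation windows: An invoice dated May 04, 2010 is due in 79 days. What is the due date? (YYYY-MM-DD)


Start: 2010-05-04
Adding 79 days
Days remaining in May: 27
After May: 52 days still to add
June 2010: 30 days, 22 remaining
July 2010 has 31 days, need 22
Result: 2010-07-22

2010-07-22


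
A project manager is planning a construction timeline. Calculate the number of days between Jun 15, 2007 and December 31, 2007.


Start: June 15, 2007
End: December 31, 2007
Days left in June: 15
July: 31
August: 31
September: 30
October: 31
... plus remaining months
Sum of remaining months: 184
Total: 15 + 184 = 199

199


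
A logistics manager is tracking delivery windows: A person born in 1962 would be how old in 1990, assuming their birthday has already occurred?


Birth year: 1962
Current year: 1990
Age = current year - birth year
Age = 1990 - 1962 = 28

28


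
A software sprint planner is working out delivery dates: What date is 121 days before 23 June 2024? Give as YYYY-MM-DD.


Start: 2024-06-23
Subtracting 121 days
Days already passed in June: 23
After going back through June: 98 more days to subtract
May 2024: 31 days, 67 remaining
April 2024: 30 days, 37 remaining
March 2024: 31 days, 6 remaining
February 2024 has 29 days, need 6
Result: 2024-02-23

2024-02-23


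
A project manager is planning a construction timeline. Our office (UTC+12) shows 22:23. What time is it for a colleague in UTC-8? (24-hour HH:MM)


Local time: 22:23 at UTC+12 (offset 12h)
Target zone: UTC-8 (offset -8h)
Difference: -8 - (12) = -20 hours
Calculation: 22 + (-20) = 2
Result: 02:23

02:23


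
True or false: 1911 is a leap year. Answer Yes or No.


Year: 1911
Divisible by 4? 1911 / 4 = 477.75 -> No
Not divisible by 4, so NOT a leap year

No


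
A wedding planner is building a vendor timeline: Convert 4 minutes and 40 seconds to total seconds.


Minutes: 4
Extra seconds: 40
Seconds per minute: 60
Minutes to seconds: 4 x 60 = 240
Total: 240 + 40 = 280

280


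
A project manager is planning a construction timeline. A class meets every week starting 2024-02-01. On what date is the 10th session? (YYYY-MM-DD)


First occurrence: 2024-02-01 (occurrence 1)
Each occurrence is 7 days after the previous.
Occurrence 10 is 9 weeks after the first.
9 weeks = 63 days
2024-02-01 + 63 days = 2024-04-04

2024-04-04


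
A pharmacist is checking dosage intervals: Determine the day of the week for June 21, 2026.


Date: 2026-06-21
January 1, 2026 is a Thursday
Day of year: 172
Offset from Jan 1: 171 days
171 mod 7 = 3
Result: Sunday

Sunday


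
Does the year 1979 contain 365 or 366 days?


Year: 1979
Check leap year rules:
Divisible by 4? No
1979 is not a leap year
Days: 365

365


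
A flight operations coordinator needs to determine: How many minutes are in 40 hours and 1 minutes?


Hours: 40
Minutes: 1
Convert hours to minutes: 40 x 60 = 2400
Add remaining minutes: 2400 + 1 = 2401

2401


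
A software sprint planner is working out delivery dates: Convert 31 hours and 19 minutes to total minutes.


Hours: 31
Extra minutes: 19
Minutes per hour: 60
Hours to minutes: 31 x 60 = 1860
Total: 1860 + 19 = 1879

1879


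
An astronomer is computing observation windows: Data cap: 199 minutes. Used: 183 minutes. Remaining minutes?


Total budget: 199 minutes
Time used: 183 minutes
Remaining: 199 - 183 = 16 minutes
Percent used: 92.0%
Percent remaining: 8.0%

16


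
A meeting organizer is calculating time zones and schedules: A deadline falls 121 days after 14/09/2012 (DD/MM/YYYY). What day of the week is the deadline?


Start: 2012-09-14 (Friday)
Step 1 - find target date: add 121 days
  2012-09-14 + 121 days = 2013-01-13
Step 2 - day of week:
  121 mod 7 = 2
  Friday + 2 days -> Sunday
Result: Sunday (2013-01-13)

Sunday


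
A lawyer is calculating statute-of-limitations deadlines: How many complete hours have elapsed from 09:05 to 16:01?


Start: 09:05
End: 16:01
Hour difference: 16 - 9 = 7 hours
Minute difference: 1 - 5 = -4 minutes
Total minutes: 416
Complete hours: 416 / 60 = 6 (remainder 56)

6


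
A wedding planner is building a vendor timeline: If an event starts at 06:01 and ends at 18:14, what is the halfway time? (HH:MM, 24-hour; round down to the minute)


Start time: 06:01 = 361 minutes from midnight
End time: 18:14 = 1094 minutes from midnight
Sum: 361 + 1094 = 1455
Midpoint: 1455 / 2 = 727 minutes
Convert: 727 / 60 = 12 hours, 7 minutes
Result: 12:07

12:07


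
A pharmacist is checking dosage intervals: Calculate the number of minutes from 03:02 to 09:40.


Start time: 03:02 = 182 minutes from midnight
End time: 09:40 = 580 minutes from midnight
Difference: 580 - 182 = 398 minutes
That is 6 hours and 38 minutes

398


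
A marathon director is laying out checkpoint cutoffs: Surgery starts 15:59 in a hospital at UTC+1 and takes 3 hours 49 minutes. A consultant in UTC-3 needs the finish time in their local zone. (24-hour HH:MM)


Start: 15:59 in UTC+1
Step 1 - add duration:
  minutes: 59 + 49 = 108 (carry 1h)
  hours: 15 + 3 + 1 = 19
  end in UTC+1: 19:48
Step 2 - convert UTC+1 -> UTC-3:
  offset difference: -3 - (1) = -4 hours
  19 + (-4) = 15 -> mod 24 = 15
Result: 15:48 in UTC-3

15:48


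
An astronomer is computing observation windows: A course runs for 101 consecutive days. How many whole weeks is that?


Total days: 101
Days per week: 7
Division: 101 / 7 = 14 remainder 3
Complete weeks: 14
Remaining days: 3

14


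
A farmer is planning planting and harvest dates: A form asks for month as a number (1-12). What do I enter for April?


Calendar month order:
3. March
4. April <--
5. May
April is month number 4

4


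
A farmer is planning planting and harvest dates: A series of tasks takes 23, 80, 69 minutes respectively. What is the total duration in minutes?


Durations: 23, 80, 69
Running sum: 23
+ 80 = 103
+ 69 = 172
Total duration: 172 minutes
That is 2 hours and 52 minutes

172


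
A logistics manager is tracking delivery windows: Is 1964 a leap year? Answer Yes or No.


Year: 1964
Divisible by 4? 1964 / 4 = 491.0 -> Yes
Divisible by 100? 1964 / 100 = 19.64 -> No
Divisible by 4 but not 100, so it IS a leap year

Yes


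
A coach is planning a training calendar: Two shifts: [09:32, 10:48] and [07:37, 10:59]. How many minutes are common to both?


Interval A: [572, 648] minutes from midnight
Interval B: [457, 659] minutes from midnight
Overlap start = max(572, 457) = 572
Overlap end = min(648, 659) = 648
Overlap = 648 - 572 = 76 minutes

76


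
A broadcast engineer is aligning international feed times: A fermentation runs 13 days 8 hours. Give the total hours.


Days: 13
Extra hours: 8
Hours per day: 24
Days to hours: 13 x 24 = 312
Total: 312 + 8 = 320

320


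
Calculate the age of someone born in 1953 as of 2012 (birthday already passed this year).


Birth year: 1953
Current year: 2012
Age = current year - birth year
Age = 2012 - 1953 = 59

59


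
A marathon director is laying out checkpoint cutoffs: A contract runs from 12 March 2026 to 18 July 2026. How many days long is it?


Start date: 2026-03-12
End date: 2026-07-18
Mar 2026: +20 days
Apr 2026: +30 days
May 2026: +31 days
Jun 2026: +30 days
Jul 2026: +17 days
Total: 128 days

128


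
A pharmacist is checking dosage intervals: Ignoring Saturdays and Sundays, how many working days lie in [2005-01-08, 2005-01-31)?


Start: 2005-01-08 (Saturday)
End (exclusive): 2005-01-31 (Monday)
Total calendar days: 23
Full weeks: 23 // 7 = 3 -> 15 weekdays
Remaining 2 days starting on Saturday:
  Sat(-), Sun(-) -> 0 weekdays
Total business days: 15 + 0 = 15

15


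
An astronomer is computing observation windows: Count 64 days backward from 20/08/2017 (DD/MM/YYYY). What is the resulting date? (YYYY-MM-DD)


Start: 2017-08-20
Subtracting 64 days
Days already passed in August: 20
After going back through August: 44 more days to subtract
July 2017: 31 days, 13 remaining
June 2017 has 30 days, need 13
Result: 2017-06-17

2017-06-17


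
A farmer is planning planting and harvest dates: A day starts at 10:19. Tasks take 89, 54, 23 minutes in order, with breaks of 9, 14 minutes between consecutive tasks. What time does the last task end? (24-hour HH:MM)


Start: 10:19 = 619 min from midnight
  after task 1 (89 min): 11:48
  after break (9 min): 11:57
  after task 2 (54 min): 12:51
  after break (14 min): 13:05
  after task 3 (23 min): 13:28
Total elapsed: 189 minutes
End time: 13:28

13:28


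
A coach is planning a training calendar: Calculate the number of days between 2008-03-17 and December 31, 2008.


Start: March 17, 2008
End: December 31, 2008
Days left in March: 14
April: 30
May: 31
June: 30
July: 31
... plus remaining months
Sum of remaining months: 275
Total: 14 + 275 = 289

289


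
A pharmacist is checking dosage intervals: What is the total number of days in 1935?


Year: 1935
Check leap year rules:
Divisible by 4? No
1935 is not a leap year
Days: 365

365


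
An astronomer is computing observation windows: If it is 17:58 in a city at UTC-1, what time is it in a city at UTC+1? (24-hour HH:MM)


Local time: 17:58 at UTC-1 (offset -1h)
Target zone: UTC+1 (offset 1h)
Difference: 1 - (-1) = 2 hours
Calculation: 17 + (2) = 19
Result: 19:58

19:58


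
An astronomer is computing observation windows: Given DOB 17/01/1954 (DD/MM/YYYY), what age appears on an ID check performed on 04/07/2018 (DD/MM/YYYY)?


Birth: 1954-01-17
Reference: 2018-07-04
Year difference: 2018 - 1954 = 64
Has birthday (01-17) occurred by 07-04? Yes
Age in full years: 64

64


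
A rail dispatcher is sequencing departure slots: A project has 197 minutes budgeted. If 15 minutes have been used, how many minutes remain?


Total budget: 197 minutes
Time used: 15 minutes
Remaining: 197 - 15 = 182 minutes
Percent used: 7.6%
Percent remaining: 92.4%

182


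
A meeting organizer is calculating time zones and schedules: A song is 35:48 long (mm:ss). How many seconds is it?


Minutes: 35
Extra seconds: 48
Seconds per minute: 60
Minutes to seconds: 35 x 60 = 2100
Total: 2100 + 48 = 2148

2148


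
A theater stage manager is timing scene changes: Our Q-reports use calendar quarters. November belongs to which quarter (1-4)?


Month: November (month 11)
Q1: January-March (months 1-3)
Q2: April-June (months 4-6)
Q3: July-September (months 7-9)
Q4: October-December (months 10-12)
Month 11 falls in Q4

4


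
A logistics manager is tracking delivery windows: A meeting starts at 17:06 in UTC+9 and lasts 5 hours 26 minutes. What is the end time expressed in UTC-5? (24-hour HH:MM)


Start: 17:06 in UTC+9
Step 1 - add duration:
  minutes: 6 + 26 = 32
  hours: 17 + 5 + 0 = 22
  end in UTC+9: 22:32
Step 2 - convert UTC+9 -> UTC-5:
  offset difference: -5 - (9) = -14 hours
  22 + (-14) = 8 -> mod 24 = 8
Result: 08:32 in UTC-5

08:32


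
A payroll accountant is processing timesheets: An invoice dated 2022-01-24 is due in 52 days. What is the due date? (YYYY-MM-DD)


Start: 2022-01-24
Adding 52 days
Days remaining in January: 7
After January: 45 days still to add
February 2022: 28 days, 17 remaining
March 2022 has 31 days, need 17
Result: 2022-03-17

2022-03-17


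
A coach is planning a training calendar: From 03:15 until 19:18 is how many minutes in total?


Start time: 03:15 = 195 minutes from midnight
End time: 19:18 = 1158 minutes from midnight
Difference: 1158 - 195 = 963 minutes
That is 16 hours and 3 minutes

963


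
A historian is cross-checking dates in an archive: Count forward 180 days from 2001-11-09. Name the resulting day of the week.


Start: 2001-11-09 (Friday)
Step 1 - find target date: add 180 days
  2001-11-09 + 180 days = 2002-05-08
Step 2 - day of week:
  180 mod 7 = 5
  Friday + 5 days -> Wednesday
Result: Wednesday (2002-05-08)

Wednesday


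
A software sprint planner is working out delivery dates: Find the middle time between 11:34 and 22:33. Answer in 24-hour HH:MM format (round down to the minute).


Start time: 11:34 = 694 minutes from midnight
End time: 22:33 = 1353 minutes from midnight
Sum: 694 + 1353 = 2047
Midpoint: 2047 / 2 = 1023 minutes
Convert: 1023 / 60 = 17 hours, 3 minutes
Result: 17:03

17:03


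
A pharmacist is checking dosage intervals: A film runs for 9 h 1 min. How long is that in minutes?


Hours: 9
Minutes: 1
Convert hours to minutes: 9 x 60 = 540
Add remaining minutes: 540 + 1 = 541

541


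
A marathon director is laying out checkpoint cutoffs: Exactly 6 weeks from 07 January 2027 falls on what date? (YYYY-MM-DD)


Start: 2027-01-07
Weeks to add: 6
Convert to days: 6 x 7 = 42 days
Add 42 days to 2027-01-07
Result: 2027-02-18

2027-02-18


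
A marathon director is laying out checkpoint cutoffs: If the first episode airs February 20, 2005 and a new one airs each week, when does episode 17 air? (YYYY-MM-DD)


First occurrence: 2005-02-20 (occurrence 1)
Each occurrence is 7 days after the previous.
Occurrence 17 is 16 weeks after the first.
16 weeks = 112 days
2005-02-20 + 112 days = 2005-06-12

2005-06-12


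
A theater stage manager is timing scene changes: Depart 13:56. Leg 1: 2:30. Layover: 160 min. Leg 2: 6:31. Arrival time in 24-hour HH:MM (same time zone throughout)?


Depart: 13:56
Leg 1: +150 min -> 16:26
Layover: +160 min -> 19:06
Leg 2: +391 min -> 01:37
Total travel: 701 minutes = 11h 41m
Arrival: 01:37

01:37


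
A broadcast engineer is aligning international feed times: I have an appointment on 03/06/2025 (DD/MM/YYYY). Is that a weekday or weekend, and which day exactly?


Date: 2025-06-03
January 1, 2025 is a Wednesday
Day of year: 154
Offset from Jan 1: 153 days
153 mod 7 = 6
Result: Tuesday

Tuesday


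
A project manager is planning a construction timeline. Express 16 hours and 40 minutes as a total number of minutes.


Hours: 16
Extra minutes: 40
Minutes per hour: 60
Hours to minutes: 16 x 60 = 960
Total: 960 + 40 = 1000

1000


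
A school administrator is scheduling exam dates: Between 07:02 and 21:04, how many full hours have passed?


Start: 07:02
End: 21:04
Hour difference: 21 - 7 = 14 hours
Minute difference: 4 - 2 = 2 minutes
Total minutes: 842
Complete hours: 842 / 60 = 14 (remainder 2)

14


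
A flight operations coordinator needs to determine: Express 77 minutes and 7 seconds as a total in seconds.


Minutes: 77
Seconds: 7
Convert minutes to seconds: 77 x 60 = 4620
Add remaining seconds: 4620 + 7 = 4627

4627


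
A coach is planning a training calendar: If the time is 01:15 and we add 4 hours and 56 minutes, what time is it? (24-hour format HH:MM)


Start time: 01:15
Adding: 4 hours 56 minutes
Minutes: 15 + 56 = 71
Minute overflow: 71 >= 60, so carry 1 hour, minutes = 11
Hours: 1 + 4 + 1 = 6
Result: 06:11

06:11


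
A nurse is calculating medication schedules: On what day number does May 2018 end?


Month: May
Year: 2018
May is a 31-day month
Total: 31 days

31


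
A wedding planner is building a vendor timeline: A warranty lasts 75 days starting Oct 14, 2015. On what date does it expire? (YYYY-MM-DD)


Start: 2015-10-14
Adding 75 days
Days remaining in October: 17
After October: 58 days still to add
November 2015: 30 days, 28 remaining
December 2015 has 31 days, need 28
Result: 2015-12-28

2015-12-28


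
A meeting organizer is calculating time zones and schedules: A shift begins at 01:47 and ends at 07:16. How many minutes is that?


Start time: 01:47 = 107 minutes from midnight
End time: 07:16 = 436 minutes from midnight
Difference: 436 - 107 = 329 minutes
That is 5 hours and 29 minutes

329


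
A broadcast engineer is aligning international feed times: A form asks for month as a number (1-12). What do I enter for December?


Calendar month order:
11. November
12. December <--
December is month number 12

12


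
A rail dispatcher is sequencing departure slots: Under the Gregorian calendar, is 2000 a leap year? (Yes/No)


Year: 2000
Divisible by 4? 2000 / 4 = 500.0 -> Yes
Divisible by 100? 2000 / 100 = 20.0 -> Yes
Divisible by 400? 2000 / 400 = 5.0 -> Yes
Divisible by 400, so it IS a leap year

Yes


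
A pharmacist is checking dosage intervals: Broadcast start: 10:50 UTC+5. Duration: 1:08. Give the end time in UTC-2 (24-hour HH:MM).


Start: 10:50 in UTC+5
Step 1 - add duration:
  minutes: 50 + 8 = 58
  hours: 10 + 1 + 0 = 11
  end in UTC+5: 11:58
Step 2 - convert UTC+5 -> UTC-2:
  offset difference: -2 - (5) = -7 hours
  11 + (-7) = 4 -> mod 24 = 4
Result: 04:58 in UTC-2

04:58


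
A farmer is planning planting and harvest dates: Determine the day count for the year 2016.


Year: 2016
Check leap year rules:
Divisible by 4? Yes
Divisible by 100? No
2016 is a leap year
Days: 366

366


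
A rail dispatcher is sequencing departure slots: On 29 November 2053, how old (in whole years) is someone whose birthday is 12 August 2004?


Birth: 2004-08-12
Reference: 2053-11-29
Year difference: 2053 - 2004 = 49
Has birthday (08-12) occurred by 11-29? Yes
Age in full years: 49

49


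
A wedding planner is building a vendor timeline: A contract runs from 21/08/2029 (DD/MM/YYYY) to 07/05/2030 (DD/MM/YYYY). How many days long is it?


Start date: 2029-08-21
End date: 2030-05-07
Aug 2029: +11 days
Sep 2029: +30 days
Oct 2029: +31 days
... (7 more months)
Total: 259 days

259


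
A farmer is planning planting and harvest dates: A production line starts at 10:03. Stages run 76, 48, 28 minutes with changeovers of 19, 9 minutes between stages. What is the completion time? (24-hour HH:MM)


Start: 10:03 = 603 min from midnight
  after task 1 (76 min): 11:19
  after break (19 min): 11:38
  after task 2 (48 min): 12:26
  after break (9 min): 12:35
  after task 3 (28 min): 13:03
Total elapsed: 180 minutes
End time: 13:03

13:03


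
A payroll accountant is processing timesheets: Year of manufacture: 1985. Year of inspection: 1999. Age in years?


Birth year: 1985
Current year: 1999
Age = current year - birth year
Age = 1999 - 1985 = 14

14


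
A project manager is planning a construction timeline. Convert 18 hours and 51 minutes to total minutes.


Hours: 18
Extra minutes: 51
Minutes per hour: 60
Hours to minutes: 18 x 60 = 1080
Total: 1080 + 51 = 1131

1131


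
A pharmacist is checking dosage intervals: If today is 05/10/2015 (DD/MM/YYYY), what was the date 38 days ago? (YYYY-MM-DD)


Start: 2015-10-05
Subtracting 38 days
Days already passed in October: 5
After going back through October: 33 more days to subtract
September 2015: 30 days, 3 remaining
August 2015 has 31 days, need 3
Result: 2015-08-28

2015-08-28


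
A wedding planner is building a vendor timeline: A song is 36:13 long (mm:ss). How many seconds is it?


Minutes: 36
Extra seconds: 13
Seconds per minute: 60
Minutes to seconds: 36 x 60 = 2160
Total: 2160 + 13 = 2173

2173


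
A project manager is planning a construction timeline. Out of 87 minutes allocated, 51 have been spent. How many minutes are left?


Total budget: 87 minutes
Time used: 51 minutes
Remaining: 87 - 51 = 36 minutes
Percent used: 58.6%
Percent remaining: 41.4%

36


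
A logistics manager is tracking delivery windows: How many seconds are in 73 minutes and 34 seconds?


Minutes: 73
Seconds: 34
Convert minutes to seconds: 73 x 60 = 4380
Add remaining seconds: 4380 + 34 = 4414

4414


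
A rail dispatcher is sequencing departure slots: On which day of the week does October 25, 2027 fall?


Date: 2027-10-25
January 1, 2027 is a Friday
Day of year: 298
Offset from Jan 1: 297 days
297 mod 7 = 3
Result: Monday

Monday


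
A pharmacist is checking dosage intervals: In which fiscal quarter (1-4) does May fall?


Month: May (month 5)
Q1: January-March (months 1-3)
Q2: April-June (months 4-6)
Q3: July-September (months 7-9)
Q4: October-December (months 10-12)
Month 5 falls in Q2

2


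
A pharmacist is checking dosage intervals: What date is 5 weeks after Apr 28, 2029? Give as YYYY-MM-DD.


Start: 2029-04-28
Weeks to add: 5
Convert to days: 5 x 7 = 35 days
Add 35 days to 2029-04-28
Result: 2029-06-02

2029-06-02


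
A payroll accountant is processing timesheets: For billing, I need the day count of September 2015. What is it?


Month: September
Year: 2015
September is a 30-day month
Total: 30 days

30


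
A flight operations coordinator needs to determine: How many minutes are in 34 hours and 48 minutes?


Hours: 34
Minutes: 48
Convert hours to minutes: 34 x 60 = 2040
Add remaining minutes: 2040 + 48 = 2088

2088


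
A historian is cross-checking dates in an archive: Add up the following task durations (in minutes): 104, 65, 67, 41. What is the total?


Durations: 104, 65, 67, 41
Running sum: 104
+ 65 = 169
+ 67 = 236
+ 41 = 277
Total duration: 277 minutes
That is 4 hours and 37 minutes

277


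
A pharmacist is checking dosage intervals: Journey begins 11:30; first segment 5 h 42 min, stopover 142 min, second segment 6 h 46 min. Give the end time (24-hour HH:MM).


Depart: 11:30
Leg 1: +342 min -> 17:12
Layover: +142 min -> 19:34
Leg 2: +406 min -> 02:20
Total travel: 890 minutes = 14h 50m
Arrival: 02:20

02:20


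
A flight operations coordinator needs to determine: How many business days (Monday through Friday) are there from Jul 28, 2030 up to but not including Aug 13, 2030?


Start: 2030-07-28 (Sunday)
End (exclusive): 2030-08-13 (Tuesday)
Total calendar days: 16
Full weeks: 16 // 7 = 2 -> 10 weekdays
Remaining 2 days starting on Sunday:
  Sun(-), Mon(w) -> 1 weekdays
Total business days: 10 + 1 = 11

11


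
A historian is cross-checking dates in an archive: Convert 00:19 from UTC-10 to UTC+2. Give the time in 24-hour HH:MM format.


Local time: 00:19 at UTC-10 (offset -10h)
Target zone: UTC+2 (offset 2h)
Difference: 2 - (-10) = 12 hours
Calculation: 0 + (12) = 12
Result: 12:19

12:19


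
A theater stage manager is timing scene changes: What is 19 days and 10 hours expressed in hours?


Days: 19
Extra hours: 10
Hours per day: 24
Days to hours: 19 x 24 = 456
Total: 456 + 10 = 466

466


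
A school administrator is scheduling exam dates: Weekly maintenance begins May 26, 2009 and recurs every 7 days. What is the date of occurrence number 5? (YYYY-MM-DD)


First occurrence: 2009-05-26 (occurrence 1)
Each occurrence is 7 days after the previous.
Occurrence 5 is 4 weeks after the first.
4 weeks = 28 days
2009-05-26 + 28 days = 2009-06-23

2009-06-23


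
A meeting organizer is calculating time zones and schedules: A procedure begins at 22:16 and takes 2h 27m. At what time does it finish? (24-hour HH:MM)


Start time: 22:16
Adding: 2 hours 27 minutes
Minutes: 16 + 27 = 43
Hours: 22 + 2 + 0 = 24
Hour wraparound: 24 mod 24 = 0
Result: 00:43

00:43


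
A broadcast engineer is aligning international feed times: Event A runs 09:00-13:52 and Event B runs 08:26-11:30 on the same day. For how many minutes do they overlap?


Interval A: [540, 832] minutes from midnight
Interval B: [506, 690] minutes from midnight
Overlap start = max(540, 506) = 540
Overlap end = min(832, 690) = 690
Overlap = 690 - 540 = 150 minutes

150


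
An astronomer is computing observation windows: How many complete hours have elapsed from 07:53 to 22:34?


Start: 07:53
End: 22:34
Hour difference: 22 - 7 = 15 hours
Minute difference: 34 - 53 = -19 minutes
Total minutes: 881
Complete hours: 881 / 60 = 14 (remainder 41)

14


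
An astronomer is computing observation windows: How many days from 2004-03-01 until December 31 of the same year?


Start: March 01, 2004
End: December 31, 2004
Days left in March: 30
April: 30
May: 31
June: 30
July: 31
... plus remaining months
Sum of remaining months: 275
Total: 30 + 275 = 305

305


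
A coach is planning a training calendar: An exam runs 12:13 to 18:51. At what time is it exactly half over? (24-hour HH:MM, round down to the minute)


Start time: 12:13 = 733 minutes from midnight
End time: 18:51 = 1131 minutes from midnight
Sum: 733 + 1131 = 1864
Midpoint: 1864 / 2 = 932 minutes
Convert: 932 / 60 = 15 hours, 32 minutes
Result: 15:32

15:32


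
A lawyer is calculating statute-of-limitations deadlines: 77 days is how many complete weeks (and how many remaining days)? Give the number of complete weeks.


Total days: 77
Days per week: 7
Division: 77 / 7 = 11 remainder 0
Complete weeks: 11
Remaining days: 0

11


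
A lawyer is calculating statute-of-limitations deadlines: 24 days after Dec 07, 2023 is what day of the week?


Start: 2023-12-07 (Thursday)
Step 1 - find target date: add 24 days
  2023-12-07 + 24 days = 2023-12-31
Step 2 - day of week:
  24 mod 7 = 3
  Thursday + 3 days -> Sunday
Result: Sunday (2023-12-31)

Sunday


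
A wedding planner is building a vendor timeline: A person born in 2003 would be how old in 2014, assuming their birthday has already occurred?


Birth year: 2003
Current year: 2014
Age = current year - birth year
Age = 2014 - 2003 = 11

11


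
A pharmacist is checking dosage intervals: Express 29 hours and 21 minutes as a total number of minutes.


Hours: 29
Extra minutes: 21
Minutes per hour: 60
Hours to minutes: 29 x 60 = 1740
Total: 1740 + 21 = 1761

1761


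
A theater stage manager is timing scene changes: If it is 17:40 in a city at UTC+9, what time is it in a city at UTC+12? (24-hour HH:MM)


Local time: 17:40 at UTC+9 (offset 9h)
Target zone: UTC+12 (offset 12h)
Difference: 12 - (9) = 3 hours
Calculation: 17 + (3) = 20
Result: 20:40

20:40


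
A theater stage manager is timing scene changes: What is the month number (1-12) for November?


Calendar month order:
10. October
11. November <--
12. December
November is month number 11

11


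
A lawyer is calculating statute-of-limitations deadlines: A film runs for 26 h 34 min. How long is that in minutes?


Hours: 26
Minutes: 34
Convert hours to minutes: 26 x 60 = 1560
Add remaining minutes: 1560 + 34 = 1594

1594


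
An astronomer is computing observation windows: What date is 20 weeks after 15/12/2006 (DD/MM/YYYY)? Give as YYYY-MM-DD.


Start: 2006-12-15
Weeks to add: 20
Convert to days: 20 x 7 = 140 days
Add 140 days to 2006-12-15
Result: 2007-05-04

2007-05-04


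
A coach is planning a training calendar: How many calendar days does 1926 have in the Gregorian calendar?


Year: 1926
Check leap year rules:
Divisible by 4? No
1926 is not a leap year
Days: 365

365


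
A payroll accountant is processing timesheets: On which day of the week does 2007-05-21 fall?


Date: 2007-05-21
January 1, 2007 is a Monday
Day of year: 141
Offset from Jan 1: 140 days
140 mod 7 = 0
Result: Monday

Monday


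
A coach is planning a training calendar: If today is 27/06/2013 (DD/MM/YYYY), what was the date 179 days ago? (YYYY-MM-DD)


Start: 2013-06-27
Subtracting 179 days
Days already passed in June: 27
After going back through June: 152 more days to subtract
May 2013: 31 days, 121 remaining
April 2013: 30 days, 91 remaining
March 2013: 31 days, 60 remaining
February 2013: 28 days, 32 remaining
Result: 2012-12-30

2012-12-30


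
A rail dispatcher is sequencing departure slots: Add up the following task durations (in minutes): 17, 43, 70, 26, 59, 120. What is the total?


Durations: 17, 43, 70, 26, 59, 120
Running sum: 17
+ 43 = 60
+ 70 = 130
+ 26 = 156
+ 59 = 215
+ 120 = 335
Total duration: 335 minutes
That is 5 hours and 35 minutes

335


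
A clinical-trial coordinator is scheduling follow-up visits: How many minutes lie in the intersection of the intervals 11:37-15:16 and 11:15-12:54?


Interval A: [697, 916] minutes from midnight
Interval B: [675, 774] minutes from midnight
Overlap start = max(697, 675) = 697
Overlap end = min(916, 774) = 774
Overlap = 774 - 697 = 77 minutes

77


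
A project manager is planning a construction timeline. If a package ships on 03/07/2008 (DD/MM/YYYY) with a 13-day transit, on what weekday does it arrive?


Start: 2008-07-03 (Thursday)
Step 1 - find target date: add 13 days
  2008-07-03 + 13 days = 2008-07-16
Step 2 - day of week:
  13 mod 7 = 6
  Thursday + 6 days -> Wednesday
Result: Wednesday (2008-07-16)

Wednesday


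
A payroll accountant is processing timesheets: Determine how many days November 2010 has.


Month: November
Year: 2010
November is a 30-day month
Total: 30 days

30


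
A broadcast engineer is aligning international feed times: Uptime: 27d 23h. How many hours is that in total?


Days: 27
Extra hours: 23
Hours per day: 24
Days to hours: 27 x 24 = 648
Total: 648 + 23 = 671

671


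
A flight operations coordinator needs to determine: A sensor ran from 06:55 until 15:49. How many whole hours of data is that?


Start: 06:55
End: 15:49
Hour difference: 15 - 6 = 9 hours
Minute difference: 49 - 55 = -6 minutes
Total minutes: 534
Complete hours: 534 / 60 = 8 (remainder 54)

8


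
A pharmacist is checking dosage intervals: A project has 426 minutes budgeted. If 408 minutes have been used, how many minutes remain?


Total budget: 426 minutes
Time used: 408 minutes
Remaining: 426 - 408 = 18 minutes
Percent used: 95.8%
Percent remaining: 4.2%

18


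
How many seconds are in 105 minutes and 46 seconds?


Minutes: 105
Extra seconds: 46
Seconds per minute: 60
Minutes to seconds: 105 x 60 = 6300
Total: 6300 + 46 = 6346

6346


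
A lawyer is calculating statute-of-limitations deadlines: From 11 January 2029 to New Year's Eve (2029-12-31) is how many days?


Start: January 11, 2029
End: December 31, 2029
Days left in January: 20
February: 28
March: 31
April: 30
May: 31
... plus remaining months
Sum of remaining months: 334
Total: 20 + 334 = 354

354


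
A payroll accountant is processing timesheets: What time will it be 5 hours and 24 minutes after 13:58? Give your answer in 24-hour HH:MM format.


Start time: 13:58
Adding: 5 hours 24 minutes
Minutes: 58 + 24 = 82
Minute overflow: 82 >= 60, so carry 1 hour, minutes = 22
Hours: 13 + 5 + 1 = 19
Result: 19:22

19:22


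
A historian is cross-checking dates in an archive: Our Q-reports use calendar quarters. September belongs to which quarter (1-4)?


Month: September (month 9)
Q1: January-March (months 1-3)
Q2: April-June (months 4-6)
Q3: July-September (months 7-9)
Q4: October-December (months 10-12)
Month 9 falls in Q3

3


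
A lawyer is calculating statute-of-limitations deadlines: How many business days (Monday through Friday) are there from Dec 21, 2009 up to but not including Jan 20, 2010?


Start: 2009-12-21 (Monday)
End (exclusive): 2010-01-20 (Wednesday)
Total calendar days: 30
Full weeks: 30 // 7 = 4 -> 20 weekdays
Remaining 2 days starting on Monday:
  Mon(w), Tue(w) -> 2 weekdays
Total business days: 20 + 2 = 22

22


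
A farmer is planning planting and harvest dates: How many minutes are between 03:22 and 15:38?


Start time: 03:22 = 202 minutes from midnight
End time: 15:38 = 938 minutes from midnight
Difference: 938 - 202 = 736 minutes
That is 12 hours and 16 minutes

736


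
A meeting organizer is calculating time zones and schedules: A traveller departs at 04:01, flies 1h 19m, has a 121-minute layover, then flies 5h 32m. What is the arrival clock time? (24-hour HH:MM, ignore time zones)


Depart: 04:01
Leg 1: +79 min -> 05:20
Layover: +121 min -> 07:21
Leg 2: +332 min -> 12:53
Total travel: 532 minutes = 8h 52m
Arrival: 12:53

12:53


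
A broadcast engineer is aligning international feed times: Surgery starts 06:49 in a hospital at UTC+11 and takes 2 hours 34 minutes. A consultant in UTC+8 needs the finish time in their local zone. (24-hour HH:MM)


Start: 06:49 in UTC+11
Step 1 - add duration:
  minutes: 49 + 34 = 83 (carry 1h)
  hours: 6 + 2 + 1 = 9
  end in UTC+11: 09:23
Step 2 - convert UTC+11 -> UTC+8:
  offset difference: 8 - (11) = -3 hours
  9 + (-3) = 6 -> mod 24 = 6
Result: 06:23 in UTC+8

06:23


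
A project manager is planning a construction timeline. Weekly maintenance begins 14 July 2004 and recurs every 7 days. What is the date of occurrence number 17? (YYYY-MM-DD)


First occurrence: 2004-07-14 (occurrence 1)
Each occurrence is 7 days after the previous.
Occurrence 17 is 16 weeks after the first.
16 weeks = 112 days
2004-07-14 + 112 days = 2004-11-03

2004-11-03


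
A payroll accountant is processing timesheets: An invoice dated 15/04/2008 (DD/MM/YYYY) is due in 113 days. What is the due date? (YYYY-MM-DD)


Start: 2008-04-15
Adding 113 days
Days remaining in April: 15
After April: 98 days still to add
May 2008: 31 days, 67 remaining
June 2008: 30 days, 37 remaining
July 2008: 31 days, 6 remaining
August 2008 has 31 days, need 6
Result: 2008-08-06

2008-08-06


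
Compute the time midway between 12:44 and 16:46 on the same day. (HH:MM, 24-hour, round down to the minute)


Start time: 12:44 = 764 minutes from midnight
End time: 16:46 = 1006 minutes from midnight
Sum: 764 + 1006 = 1770
Midpoint: 1770 / 2 = 885 minutes
Convert: 885 / 60 = 14 hours, 45 minutes
Result: 14:45

14:45


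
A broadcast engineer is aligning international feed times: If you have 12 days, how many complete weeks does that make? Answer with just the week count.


Total days: 12
Days per week: 7
Division: 12 / 7 = 1 remainder 5
Complete weeks: 1
Remaining days: 5

1


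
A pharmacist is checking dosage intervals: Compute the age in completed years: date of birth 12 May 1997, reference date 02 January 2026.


Birth: 1997-05-12
Reference: 2026-01-02
Year difference: 2026 - 1997 = 29
Has birthday (05-12) occurred by 01-02? No
Birthday not yet reached this year -> subtract 1
Age in full years: 28

28


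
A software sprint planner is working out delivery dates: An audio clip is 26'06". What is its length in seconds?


Minutes: 26
Seconds: 6
Convert minutes to seconds: 26 x 60 = 1560
Add remaining seconds: 1560 + 6 = 1566

1566


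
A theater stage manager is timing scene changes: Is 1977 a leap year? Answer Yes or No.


Year: 1977
Divisible by 4? 1977 / 4 = 494.25 -> No
Not divisible by 4, so NOT a leap year

No


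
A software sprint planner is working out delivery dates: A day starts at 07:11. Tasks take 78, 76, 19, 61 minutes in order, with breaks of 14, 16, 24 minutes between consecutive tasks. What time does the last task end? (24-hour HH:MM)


Start: 07:11 = 431 min from midnight
  after task 1 (78 min): 08:29
  after break (14 min): 08:43
  after task 2 (76 min): 09:59
  after break (16 min): 10:15
  after task 3 (19 min): 10:34
  after break (24 min): 10:58
  after task 4 (61 min): 11:59
Total elapsed: 288 minutes
End time: 11:59

11:59


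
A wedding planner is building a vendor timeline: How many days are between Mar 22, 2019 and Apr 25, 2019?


Start date: 2019-03-22
End date: 2019-04-25
Mar 2019: +10 days
Apr 2019: +24 days
Total: 34 days

34


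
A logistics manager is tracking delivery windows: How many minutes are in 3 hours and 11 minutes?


Hours: 3
Extra minutes: 11
Minutes per hour: 60
Hours to minutes: 3 x 60 = 180
Total: 180 + 11 = 191

191


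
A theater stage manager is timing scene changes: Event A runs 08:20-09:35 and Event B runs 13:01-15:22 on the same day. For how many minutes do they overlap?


Interval A: [500, 575] minutes from midnight
Interval B: [781, 922] minutes from midnight
Overlap start = max(500, 781) = 781
Overlap end = min(575, 922) = 575
End <= start, so the intervals do not overlap: 0 minutes

0


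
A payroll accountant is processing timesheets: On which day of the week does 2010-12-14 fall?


Date: 2010-12-14
January 1, 2010 is a Friday
Day of year: 348
Offset from Jan 1: 347 days
347 mod 7 = 4
Result: Tuesday

Tuesday


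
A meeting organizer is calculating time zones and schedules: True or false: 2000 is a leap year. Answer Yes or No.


Year: 2000
Divisible by 4? 2000 / 4 = 500.0 -> Yes
Divisible by 100? 2000 / 100 = 20.0 -> Yes
Divisible by 400? 2000 / 400 = 5.0 -> Yes
Divisible by 400, so it IS a leap year

Yes


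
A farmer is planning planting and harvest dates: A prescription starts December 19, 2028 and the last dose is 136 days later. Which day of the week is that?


Start: 2028-12-19 (Tuesday)
Step 1 - find target date: add 136 days
  2028-12-19 + 136 days = 2029-05-04
Step 2 - day of week:
  136 mod 7 = 3
  Tuesday + 3 days -> Friday
Result: Friday (2029-05-04)

Friday


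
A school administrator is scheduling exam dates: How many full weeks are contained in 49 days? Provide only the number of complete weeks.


Total days: 49
Days per week: 7
Division: 49 / 7 = 7 remainder 0
Complete weeks: 7
Remaining days: 0

7


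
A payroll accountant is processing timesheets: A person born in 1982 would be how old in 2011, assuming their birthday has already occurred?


Birth year: 1982
Current year: 2011
Age = current year - birth year
Age = 2011 - 1982 = 29

29


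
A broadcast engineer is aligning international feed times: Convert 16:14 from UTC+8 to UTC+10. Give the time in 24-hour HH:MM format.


Local time: 16:14 at UTC+8 (offset 8h)
Target zone: UTC+10 (offset 10h)
Difference: 10 - (8) = 2 hours
Calculation: 16 + (2) = 18
Result: 18:14

18:14


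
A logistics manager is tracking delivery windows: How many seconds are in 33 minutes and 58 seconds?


Minutes: 33
Extra seconds: 58
Seconds per minute: 60
Minutes to seconds: 33 x 60 = 1980
Total: 1980 + 58 = 2038

2038


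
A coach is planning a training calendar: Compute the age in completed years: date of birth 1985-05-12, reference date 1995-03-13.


Birth: 1985-05-12
Reference: 1995-03-13
Year difference: 1995 - 1985 = 10
Has birthday (05-12) occurred by 03-13? No
Birthday not yet reached this year -> subtract 1
Age in full years: 9

9


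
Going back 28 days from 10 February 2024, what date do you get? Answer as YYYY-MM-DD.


Start: 2024-02-10
Subtracting 28 days
Days already passed in February: 10
After going back through February: 18 more days to subtract
January 2024 has 31 days, need 18
Result: 2024-01-13

2024-01-13


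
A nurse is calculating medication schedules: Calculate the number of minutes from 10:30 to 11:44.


Start time: 10:30 = 630 minutes from midnight
End time: 11:44 = 704 minutes from midnight
Difference: 704 - 630 = 74 minutes
That is 1 hours and 14 minutes

74


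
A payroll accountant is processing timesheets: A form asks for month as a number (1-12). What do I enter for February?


Calendar month order:
1. January
2. February <--
3. March
February is month number 2

2
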